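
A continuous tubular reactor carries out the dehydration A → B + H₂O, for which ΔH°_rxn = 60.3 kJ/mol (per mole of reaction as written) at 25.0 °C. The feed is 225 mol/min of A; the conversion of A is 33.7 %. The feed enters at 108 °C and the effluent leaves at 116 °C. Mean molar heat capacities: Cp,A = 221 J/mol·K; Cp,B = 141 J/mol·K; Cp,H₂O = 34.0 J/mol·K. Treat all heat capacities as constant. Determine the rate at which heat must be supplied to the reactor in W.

Q_in = 77500 W

Extent of reaction ξ = 0.337 × 225 = 75.825 mol/min
Reaction term: ξ·ΔH°_rxn = 75.825 × 60.3 = 4572.2 kJ/min
Sensible, feed 108→25 °C: -4127.2 kJ/min
Outlet flows (mol/min): A 149.18, B 75.825, H₂O 75.825
Sensible, products 25→116 °C: 4207.6 kJ/min
Q = ΔH = 4652.6 kJ/min = 77.544 kW
Heat supplied = 77544 W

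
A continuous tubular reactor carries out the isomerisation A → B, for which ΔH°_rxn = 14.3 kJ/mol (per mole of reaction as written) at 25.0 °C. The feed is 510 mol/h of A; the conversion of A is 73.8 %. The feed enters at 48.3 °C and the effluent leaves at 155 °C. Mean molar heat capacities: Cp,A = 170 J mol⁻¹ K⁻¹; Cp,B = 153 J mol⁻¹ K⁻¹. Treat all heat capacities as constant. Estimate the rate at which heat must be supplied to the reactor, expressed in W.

Q_in = 3830 W

Extent of reaction ξ = 0.738 × 510 = 376.38 mol/h
Reaction term: ξ·ΔH°_rxn = 376.38 × 14.3 = 5382.2 kJ/h
Sensible, feed 48.3→25 °C: -2020.1 kJ/h
Outlet flows (mol/h): A 133.62, B 376.38
Sensible, products 25→155 °C: 10439 kJ/h
Q = ΔH = 13801 kJ/h = 3.8337 kW
Heat supplied = 3833.7 W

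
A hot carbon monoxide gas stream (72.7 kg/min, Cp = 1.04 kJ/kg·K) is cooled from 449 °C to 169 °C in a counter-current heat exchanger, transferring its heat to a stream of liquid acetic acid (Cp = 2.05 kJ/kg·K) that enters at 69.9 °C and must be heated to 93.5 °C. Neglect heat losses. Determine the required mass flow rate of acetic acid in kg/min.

Heat released by hot stream: Q = 72.7 × 1.04 × (449 − 169) = 21170 kJ/min
Energy balance on cold side (adiabatic exchanger): Q = ṁ_c·Cp_c·(T_c,out − T_c,in)
ṁ_c = 21170 / [2.05 × (93.5 − 69.9)] = 437.58 kg/min

ṁ_c = 438 kg/min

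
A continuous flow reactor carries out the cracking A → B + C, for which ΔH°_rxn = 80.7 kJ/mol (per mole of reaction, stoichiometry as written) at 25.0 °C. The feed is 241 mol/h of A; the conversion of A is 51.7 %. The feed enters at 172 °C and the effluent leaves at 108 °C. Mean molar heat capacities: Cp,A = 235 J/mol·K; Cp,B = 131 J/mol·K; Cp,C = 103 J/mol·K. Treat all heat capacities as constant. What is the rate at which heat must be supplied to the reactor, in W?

Q_in = 1780 W

Extent of reaction ξ = 0.517 × 241 = 124.6 mol/h
Reaction term: ξ·ΔH°_rxn = 124.6 × 80.7 = 10055 kJ/h
Sensible, feed 172→25 °C: -8325.3 kJ/h
Outlet flows (mol/h): A 116.4, B 124.6, C 124.6
Sensible, products 25→108 °C: 4690.4 kJ/h
Q = ΔH = 6420 kJ/h = 1.7833 kW
Heat supplied = 1783.3 W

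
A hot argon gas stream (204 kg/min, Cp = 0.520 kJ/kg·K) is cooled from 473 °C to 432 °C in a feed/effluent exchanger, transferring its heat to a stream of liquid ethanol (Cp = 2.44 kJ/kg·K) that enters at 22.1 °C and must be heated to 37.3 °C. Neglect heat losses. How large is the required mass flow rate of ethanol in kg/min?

ṁ_c = 117 kg/min

Heat released by hot stream: Q = 204 × 0.520 × (473 − 432) = 4349.3 kJ/min
Energy balance on cold side (adiabatic exchanger): Q = ṁ_c·Cp_c·(T_c,out − T_c,in)
ṁ_c = 4349.3 / [2.44 × (37.3 − 22.1)] = 117.27 kg/min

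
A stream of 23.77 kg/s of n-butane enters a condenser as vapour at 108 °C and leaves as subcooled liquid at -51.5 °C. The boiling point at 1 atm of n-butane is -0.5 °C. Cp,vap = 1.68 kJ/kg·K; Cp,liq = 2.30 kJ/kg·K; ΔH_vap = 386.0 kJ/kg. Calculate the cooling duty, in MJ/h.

Q_c = 58700 MJ/h

vapour 108→-0.5 °C: -182.28 kJ/kg
condensation at -0.5 °C: -386 kJ/kg
liquid -0.5→-51.5 °C: -117.3 kJ/kg
Δh = -182.28 + -386 + -117.3 = -685.58 kJ/kg
Q = ṁ·Δh = 23.77 kg/s × -685.58 kJ/kg = -16296 kJ/s
|Q| = 16296 kW = 58666 MJ/h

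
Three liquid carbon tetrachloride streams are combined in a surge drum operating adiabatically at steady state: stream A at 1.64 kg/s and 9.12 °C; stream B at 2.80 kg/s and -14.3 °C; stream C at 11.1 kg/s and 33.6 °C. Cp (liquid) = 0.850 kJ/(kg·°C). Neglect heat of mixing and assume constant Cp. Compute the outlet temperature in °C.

T_out = 22.4 °C

No heat crosses the boundary, so H_out = H_in.
T_out = Σ ṁᵢCp,ᵢTᵢ / Σ ṁᵢCp,ᵢ
      = 295.7 / 13.209 = 22.386 °C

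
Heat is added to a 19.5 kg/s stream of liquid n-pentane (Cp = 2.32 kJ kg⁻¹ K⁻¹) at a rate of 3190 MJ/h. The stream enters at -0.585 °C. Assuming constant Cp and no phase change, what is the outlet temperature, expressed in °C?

T_out = 19.0 °C

Q = 3190 MJ/h = 886.11 kJ/s
ΔT = Q/(ṁ·Cp) = 886.11/(19.5×2.32) = 19.587 K
T_out = -0.585 + 19.587 = 19.002 °C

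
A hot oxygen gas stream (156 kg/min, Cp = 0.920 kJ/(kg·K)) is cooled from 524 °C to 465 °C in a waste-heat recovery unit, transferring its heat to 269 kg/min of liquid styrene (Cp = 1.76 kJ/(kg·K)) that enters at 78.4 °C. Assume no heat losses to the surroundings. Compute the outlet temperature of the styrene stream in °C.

Heat released by hot stream: Q = 156 × 0.920 × (524 − 465) = 8467.7 kJ/min
Energy balance on cold side (adiabatic exchanger): Q = ṁ_c·Cp_c·(T_c,out − T_c,in)
T_c,out = 78.4 + 8467.7/(269 × 1.76) = 96.285 °C

T_c,out = 96.3 °C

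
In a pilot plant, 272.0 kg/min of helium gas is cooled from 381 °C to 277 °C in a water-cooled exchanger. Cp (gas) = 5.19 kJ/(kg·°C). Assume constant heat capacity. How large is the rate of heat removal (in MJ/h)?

Q_c = 8810 MJ/h

Q = ṁ·Cp·ΔT = 272.0 × 5.19 × (277 − 381) = -146810 kJ/min
Converting: 146810 / 60 s = 2446.9 kW
Cooling duty = 8808.9 MJ/h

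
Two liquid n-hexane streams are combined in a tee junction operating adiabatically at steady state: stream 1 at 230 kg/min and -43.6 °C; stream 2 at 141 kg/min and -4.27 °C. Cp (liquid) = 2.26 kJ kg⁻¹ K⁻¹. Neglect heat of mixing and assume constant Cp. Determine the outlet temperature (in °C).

Adiabatic, steady state ⇒ Σ ṁᵢCp,ᵢ(T_out − Tᵢ) = 0
T_out = Σ ṁᵢCp,ᵢTᵢ / Σ ṁᵢCp,ᵢ
      = -24024 / 838.46 = -28.652 °C

T_out = -28.7 °C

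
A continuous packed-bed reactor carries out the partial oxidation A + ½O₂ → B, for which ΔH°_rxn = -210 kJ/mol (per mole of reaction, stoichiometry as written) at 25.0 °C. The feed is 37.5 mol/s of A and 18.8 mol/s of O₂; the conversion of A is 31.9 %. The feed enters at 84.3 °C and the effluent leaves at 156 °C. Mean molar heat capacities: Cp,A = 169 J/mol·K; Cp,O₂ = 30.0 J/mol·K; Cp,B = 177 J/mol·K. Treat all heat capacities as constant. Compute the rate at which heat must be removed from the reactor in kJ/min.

Q_out = 122000 kJ/min

Extent of reaction ξ = 0.319 × 37.5 = 11.963 mol/s
Reaction term: ξ·ΔH°_rxn = 11.963 × -210 = -2512.1 kJ/s
Sensible, feed 84.3→25 °C: -409.26 kJ/s
Outlet flows (mol/s): A 25.538, O₂ 12.819, B 11.963
Sensible, products 25→156 °C: 893.13 kJ/s
Q = ΔH = -2028.3 kJ/s = -2028.3 kW
Heat removed = 121700 kJ/min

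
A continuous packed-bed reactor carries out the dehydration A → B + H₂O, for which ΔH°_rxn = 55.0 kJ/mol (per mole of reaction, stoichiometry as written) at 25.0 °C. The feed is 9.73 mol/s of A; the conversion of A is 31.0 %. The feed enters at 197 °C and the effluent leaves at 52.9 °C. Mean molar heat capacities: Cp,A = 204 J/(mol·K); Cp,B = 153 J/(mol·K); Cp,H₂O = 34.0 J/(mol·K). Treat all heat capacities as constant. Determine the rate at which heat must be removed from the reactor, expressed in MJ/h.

Q_out = 438 MJ/h

Extent of reaction ξ = 0.310 × 9.73 = 3.0163 mol/s
Reaction term: ξ·ΔH°_rxn = 3.0163 × 55.0 = 165.9 kJ/s
Sensible, feed 197→25 °C: -341.41 kJ/s
Outlet flows (mol/s): A 6.7137, B 3.0163, H₂O 3.0163
Sensible, products 25→52.9 °C: 53.949 kJ/s
Q = ΔH = -121.56 kJ/s = -121.56 kW
Heat removed = 437.62 MJ/h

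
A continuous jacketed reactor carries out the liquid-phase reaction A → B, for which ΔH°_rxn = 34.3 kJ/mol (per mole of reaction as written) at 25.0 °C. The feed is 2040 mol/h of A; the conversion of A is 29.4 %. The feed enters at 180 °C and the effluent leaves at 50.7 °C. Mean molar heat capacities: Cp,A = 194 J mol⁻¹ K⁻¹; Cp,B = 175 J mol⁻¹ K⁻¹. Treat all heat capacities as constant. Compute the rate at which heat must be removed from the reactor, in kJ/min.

Extent of reaction ξ = 0.294 × 2040 = 599.76 mol/h
Reaction term: ξ·ΔH°_rxn = 599.76 × 34.3 = 20572 kJ/h
Sensible, feed 180→25 °C: -61343 kJ/h
Outlet flows (mol/h): A 1440.2, B 599.76
Sensible, products 25→50.7 °C: 9878.2 kJ/h
Q = ΔH = -30893 kJ/h = -8.5814 kW
Heat removed = 514.88 kJ/min

Q_out = 515 kJ/min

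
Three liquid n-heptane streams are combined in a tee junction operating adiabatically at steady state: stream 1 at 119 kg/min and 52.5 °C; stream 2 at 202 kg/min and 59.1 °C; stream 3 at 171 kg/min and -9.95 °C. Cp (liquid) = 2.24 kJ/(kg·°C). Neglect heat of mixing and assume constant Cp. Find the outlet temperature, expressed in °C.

No heat crosses the boundary, so H_out = H_in.
T_out = Σ ṁᵢCp,ᵢTᵢ / Σ ṁᵢCp,ᵢ
      = 36925 / 1102.1 = 33.505 °C

T_out = 33.5 °C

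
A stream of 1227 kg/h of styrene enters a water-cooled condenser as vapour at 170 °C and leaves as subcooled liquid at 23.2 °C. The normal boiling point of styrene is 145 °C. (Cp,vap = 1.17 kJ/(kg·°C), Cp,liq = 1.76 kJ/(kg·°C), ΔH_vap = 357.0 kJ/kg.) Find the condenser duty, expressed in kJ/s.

vapour 170→145 °C: -29.25 kJ/kg
condensation at 145 °C: -357 kJ/kg
liquid 145→23.2 °C: -214.37 kJ/kg
Δh = -29.25 + -357 + -214.37 = -600.62 kJ/kg
Q = ṁ·Δh = 1227 kg/h × -600.62 kJ/kg = -736960 kJ/h
|Q| = 204.71 kW

Q_c = 205 kJ/s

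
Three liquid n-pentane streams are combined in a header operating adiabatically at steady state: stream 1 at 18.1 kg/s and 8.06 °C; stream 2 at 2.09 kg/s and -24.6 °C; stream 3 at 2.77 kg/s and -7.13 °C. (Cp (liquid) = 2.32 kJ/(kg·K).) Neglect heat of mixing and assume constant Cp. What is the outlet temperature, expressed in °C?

Adiabatic, steady state ⇒ Σ ṁᵢCp,ᵢ(T_out − Tᵢ) = 0
T_out = Σ ṁᵢCp,ᵢTᵢ / Σ ṁᵢCp,ᵢ
      = 173.35 / 53.267 = 3.2544 °C

T_out = 3.25 °C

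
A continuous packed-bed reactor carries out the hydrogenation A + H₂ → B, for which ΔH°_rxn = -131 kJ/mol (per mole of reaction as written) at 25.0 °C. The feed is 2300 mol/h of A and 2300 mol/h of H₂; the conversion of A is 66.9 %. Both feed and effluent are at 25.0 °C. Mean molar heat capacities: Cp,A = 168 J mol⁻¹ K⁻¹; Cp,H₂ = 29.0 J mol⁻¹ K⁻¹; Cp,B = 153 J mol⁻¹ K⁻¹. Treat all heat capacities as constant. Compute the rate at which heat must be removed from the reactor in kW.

Q_out = 56.0 kW

Extent of reaction ξ = 0.669 × 2300 = 1538.7 mol/h
Reaction term: ξ·ΔH°_rxn = 1538.7 × -131 = -201570 kJ/h
Q = ΔH = -201570 kJ/h = -55.992 kW
Heat removed = 55.992 kW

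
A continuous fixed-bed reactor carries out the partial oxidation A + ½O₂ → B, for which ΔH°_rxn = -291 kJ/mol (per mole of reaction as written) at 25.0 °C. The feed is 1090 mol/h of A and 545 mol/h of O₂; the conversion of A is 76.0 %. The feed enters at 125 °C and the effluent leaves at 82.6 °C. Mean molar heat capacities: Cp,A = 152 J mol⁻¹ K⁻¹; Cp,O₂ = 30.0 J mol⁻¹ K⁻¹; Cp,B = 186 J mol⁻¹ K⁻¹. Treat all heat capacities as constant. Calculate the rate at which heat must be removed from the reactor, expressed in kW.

Q_out = 68.9 kW

Extent of reaction ξ = 0.760 × 1090 = 828.4 mol/h
Reaction term: ξ·ΔH°_rxn = 828.4 × -291 = -241060 kJ/h
Sensible, feed 125→25 °C: -18203 kJ/h
Outlet flows (mol/h): A 261.6, O₂ 130.8, B 828.4
Sensible, products 25→82.6 °C: 11392 kJ/h
Q = ΔH = -247880 kJ/h = -68.854 kW
Heat removed = 68.854 kW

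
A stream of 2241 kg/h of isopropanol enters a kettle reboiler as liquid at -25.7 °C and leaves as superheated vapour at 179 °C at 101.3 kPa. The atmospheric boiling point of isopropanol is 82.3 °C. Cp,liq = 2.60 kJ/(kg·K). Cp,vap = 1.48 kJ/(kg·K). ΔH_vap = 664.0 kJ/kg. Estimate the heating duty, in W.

Q = 677000 W

liquid -25.7→82.3 °C: 280.8 kJ/kg
vaporisation at 82.3 °C: 664 kJ/kg
vapour 82.3→179 °C: 143.12 kJ/kg
Δh = 280.8 + 664 + 143.12 = 1087.9 kJ/kg
Q = ṁ·Δh = 2241 kg/h × 1087.9 kJ/kg = 2.438e+06 kJ/h
|Q| = 677.23 kW = 677230 W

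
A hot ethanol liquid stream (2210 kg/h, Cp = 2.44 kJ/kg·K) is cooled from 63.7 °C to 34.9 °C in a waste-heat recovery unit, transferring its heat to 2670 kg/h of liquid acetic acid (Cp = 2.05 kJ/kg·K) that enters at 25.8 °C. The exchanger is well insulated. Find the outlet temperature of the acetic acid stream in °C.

T_c,out = 54.2 °C

Heat released by hot stream: Q = 2210 × 2.44 × (63.7 − 34.9) = 155300 kJ/h
Energy balance on cold side (adiabatic exchanger): Q = ṁ_c·Cp_c·(T_c,out − T_c,in)
T_c,out = 25.8 + 155300/(2670 × 2.05) = 54.173 °C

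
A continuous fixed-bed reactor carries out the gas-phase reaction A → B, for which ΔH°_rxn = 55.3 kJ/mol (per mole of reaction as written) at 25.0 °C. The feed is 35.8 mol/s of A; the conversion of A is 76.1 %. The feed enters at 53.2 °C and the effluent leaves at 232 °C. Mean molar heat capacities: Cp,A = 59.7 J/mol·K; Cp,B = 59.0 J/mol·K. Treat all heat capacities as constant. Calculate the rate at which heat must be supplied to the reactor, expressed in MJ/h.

Extent of reaction ξ = 0.761 × 35.8 = 27.244 mol/s
Reaction term: ξ·ΔH°_rxn = 27.244 × 55.3 = 1506.6 kJ/s
Sensible, feed 53.2→25 °C: -60.271 kJ/s
Outlet flows (mol/s): A 8.5562, B 27.244
Sensible, products 25→232 °C: 438.47 kJ/s
Q = ΔH = 1884.8 kJ/s = 1884.8 kW
Heat supplied = 6785.2 MJ/h

Q_in = 6790 MJ/h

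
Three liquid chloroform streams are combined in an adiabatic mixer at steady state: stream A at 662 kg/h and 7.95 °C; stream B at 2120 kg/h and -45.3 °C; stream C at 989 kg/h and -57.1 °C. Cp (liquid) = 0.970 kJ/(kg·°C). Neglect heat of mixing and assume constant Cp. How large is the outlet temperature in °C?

T_out = -39.0 °C

Energy balance with Q = 0: Σ ṁᵢCp,ᵢ(T_out − Tᵢ) = 0
Σ ṁᵢCp,ᵢTᵢ = 662×0.970×7.95 + 2120×0.970×-45.3 + 989×0.970×-57.1 = -142830
Σ ṁᵢCp,ᵢ = 662×0.970 + 2120×0.970 + 989×0.970 = 3657.9
T_out = -142830 / 3657.9 = -39.047 °C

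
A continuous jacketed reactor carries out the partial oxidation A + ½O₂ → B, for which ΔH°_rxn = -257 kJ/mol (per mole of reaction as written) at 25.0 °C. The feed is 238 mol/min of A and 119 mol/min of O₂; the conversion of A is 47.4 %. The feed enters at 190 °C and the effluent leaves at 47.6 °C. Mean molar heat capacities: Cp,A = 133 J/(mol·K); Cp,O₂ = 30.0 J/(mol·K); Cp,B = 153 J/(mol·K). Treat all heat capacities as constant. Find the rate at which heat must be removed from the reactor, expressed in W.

Extent of reaction ξ = 0.474 × 238 = 112.81 mol/min
Reaction term: ξ·ΔH°_rxn = 112.81 × -257 = -28993 kJ/min
Sensible, feed 190→25 °C: -5812 kJ/min
Outlet flows (mol/min): A 125.19, O₂ 62.594, B 112.81
Sensible, products 25→47.6 °C: 808.81 kJ/min
Q = ΔH = -33996 kJ/min = -566.6 kW
Heat removed = 566600 W

Q_out = 567000 W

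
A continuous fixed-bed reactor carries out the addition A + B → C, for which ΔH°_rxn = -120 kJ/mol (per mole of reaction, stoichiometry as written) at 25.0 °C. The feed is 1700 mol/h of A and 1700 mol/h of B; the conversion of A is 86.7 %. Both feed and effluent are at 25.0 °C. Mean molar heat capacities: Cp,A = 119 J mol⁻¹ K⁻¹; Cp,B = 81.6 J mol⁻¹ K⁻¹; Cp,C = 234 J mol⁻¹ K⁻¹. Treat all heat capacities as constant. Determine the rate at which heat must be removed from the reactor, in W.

Extent of reaction ξ = 0.867 × 1700 = 1473.9 mol/h
Reaction term: ξ·ΔH°_rxn = 1473.9 × -120 = -176870 kJ/h
Q = ΔH = -176870 kJ/h = -49.13 kW
Heat removed = 49130 W

Q_out = 49100 W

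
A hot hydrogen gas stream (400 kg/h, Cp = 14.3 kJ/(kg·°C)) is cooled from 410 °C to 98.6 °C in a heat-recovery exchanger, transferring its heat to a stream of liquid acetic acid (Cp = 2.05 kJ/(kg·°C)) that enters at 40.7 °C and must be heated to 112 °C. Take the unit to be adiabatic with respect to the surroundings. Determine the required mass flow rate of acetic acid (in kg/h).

ṁ_c = 12200 kg/h

Heat released by hot stream: Q = 400 × 14.3 × (410 − 98.6) = 1.7812e+06 kJ/h
Energy balance on cold side (adiabatic exchanger): Q = ṁ_c·Cp_c·(T_c,out − T_c,in)
ṁ_c = 1.7812e+06 / [2.05 × (112 − 40.7)] = 12186 kg/h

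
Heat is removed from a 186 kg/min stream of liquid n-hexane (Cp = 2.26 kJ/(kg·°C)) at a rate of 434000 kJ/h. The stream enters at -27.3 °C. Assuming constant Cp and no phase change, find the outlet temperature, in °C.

T_out = -44.5 °C

Q = 434000 kJ/h = 7233.3 kJ/min
ΔT = Q/(ṁ·Cp) = 7233.3/(186×2.26) = 17.207 K
T_out = -27.3 − 17.207 = -44.507 °C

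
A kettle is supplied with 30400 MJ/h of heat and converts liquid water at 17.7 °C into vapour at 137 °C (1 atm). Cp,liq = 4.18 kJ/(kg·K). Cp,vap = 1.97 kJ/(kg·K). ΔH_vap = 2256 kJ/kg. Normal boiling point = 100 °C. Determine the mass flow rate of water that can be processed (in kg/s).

ṁ = 3.16 kg/s

Δh = 4.18×(100−17.7) + 2256 + 1.97×(137−100) = 2672.9 kJ/kg
Q = 30400 MJ/h = 8444.4 kJ/s = 8444.4 kJ/s
ṁ = Q/Δh = 8444.4 / 2672.9 = 3.1593 kg/s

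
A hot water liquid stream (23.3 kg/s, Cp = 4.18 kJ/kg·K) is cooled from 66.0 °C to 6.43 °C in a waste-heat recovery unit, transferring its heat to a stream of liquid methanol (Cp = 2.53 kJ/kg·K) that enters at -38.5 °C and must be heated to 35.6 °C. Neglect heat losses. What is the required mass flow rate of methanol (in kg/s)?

Heat released by hot stream: Q = 23.3 × 4.18 × (66.0 − 6.43) = 5801.8 kJ/s
Energy balance on cold side (adiabatic exchanger): Q = ṁ_c·Cp_c·(T_c,out − T_c,in)
ṁ_c = 5801.8 / [2.53 × (35.6 − -38.5)] = 30.947 kg/s

ṁ_c = 30.9 kg/s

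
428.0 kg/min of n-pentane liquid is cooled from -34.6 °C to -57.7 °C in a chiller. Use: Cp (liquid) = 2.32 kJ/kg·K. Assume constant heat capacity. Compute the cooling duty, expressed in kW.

Q_c = 382 kW

Q = ṁ·Cp·ΔT = 428.0 × 2.32 × (-57.7 − -34.6) = -22937 kJ/min
Converting: 22937 / 60 s = 382.29 kW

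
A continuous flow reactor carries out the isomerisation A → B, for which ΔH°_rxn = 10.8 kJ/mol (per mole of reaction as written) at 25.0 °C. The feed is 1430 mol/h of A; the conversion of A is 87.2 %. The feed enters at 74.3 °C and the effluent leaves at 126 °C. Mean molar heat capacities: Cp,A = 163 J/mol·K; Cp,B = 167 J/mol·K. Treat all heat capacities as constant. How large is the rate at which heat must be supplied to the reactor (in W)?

Extent of reaction ξ = 0.872 × 1430 = 1247 mol/h
Reaction term: ξ·ΔH°_rxn = 1247 × 10.8 = 13467 kJ/h
Sensible, feed 74.3→25 °C: -11491 kJ/h
Outlet flows (mol/h): A 183.04, B 1247
Sensible, products 25→126 °C: 24046 kJ/h
Q = ΔH = 26022 kJ/h = 7.2282 kW
Heat supplied = 7228.2 W

Q_in = 7230 W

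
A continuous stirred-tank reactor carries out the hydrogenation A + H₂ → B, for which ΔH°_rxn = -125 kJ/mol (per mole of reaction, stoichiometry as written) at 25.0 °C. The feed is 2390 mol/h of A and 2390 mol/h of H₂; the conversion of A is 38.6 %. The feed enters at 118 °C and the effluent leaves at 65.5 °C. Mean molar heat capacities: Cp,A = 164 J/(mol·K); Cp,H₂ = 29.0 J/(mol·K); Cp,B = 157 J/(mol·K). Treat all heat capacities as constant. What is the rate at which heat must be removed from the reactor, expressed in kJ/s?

Q_out = 39.1 kJ/s

Extent of reaction ξ = 0.386 × 2390 = 922.54 mol/h
Reaction term: ξ·ΔH°_rxn = 922.54 × -125 = -115320 kJ/h
Sensible, feed 118→25 °C: -42898 kJ/h
Outlet flows (mol/h): A 1467.5, H₂ 1467.5, B 922.54
Sensible, products 25→65.5 °C: 17336 kJ/h
Q = ΔH = -140880 kJ/h = -39.133 kW
Heat removed = 39.133 kJ/s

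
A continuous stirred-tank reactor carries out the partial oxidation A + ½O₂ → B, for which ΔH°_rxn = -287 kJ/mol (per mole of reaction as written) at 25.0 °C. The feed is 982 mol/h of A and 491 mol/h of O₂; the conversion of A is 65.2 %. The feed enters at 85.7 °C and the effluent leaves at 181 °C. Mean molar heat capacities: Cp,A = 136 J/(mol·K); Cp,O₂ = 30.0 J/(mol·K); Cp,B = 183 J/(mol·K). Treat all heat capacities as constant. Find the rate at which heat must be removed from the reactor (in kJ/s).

Extent of reaction ξ = 0.652 × 982 = 640.26 mol/h
Reaction term: ξ·ΔH°_rxn = 640.26 × -287 = -183760 kJ/h
Sensible, feed 85.7→25 °C: -9000.7 kJ/h
Outlet flows (mol/h): A 341.74, O₂ 170.87, B 640.26
Sensible, products 25→181 °C: 26328 kJ/h
Q = ΔH = -166430 kJ/h = -46.23 kW
Heat removed = 46.23 kJ/s

Q_out = 46.2 kJ/s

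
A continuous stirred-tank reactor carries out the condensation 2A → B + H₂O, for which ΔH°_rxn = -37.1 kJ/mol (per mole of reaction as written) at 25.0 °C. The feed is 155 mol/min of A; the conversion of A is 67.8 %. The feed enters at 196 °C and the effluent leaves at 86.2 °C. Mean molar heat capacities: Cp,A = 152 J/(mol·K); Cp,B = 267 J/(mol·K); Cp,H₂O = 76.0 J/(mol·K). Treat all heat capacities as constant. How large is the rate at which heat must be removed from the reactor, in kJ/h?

Q_out = 265000 kJ/h

Extent of reaction ξ = 0.678 × 155 / 2 = 52.545 mol/min
Reaction term: ξ·ΔH°_rxn = 52.545 × -37.1 = -1949.4 kJ/min
Sensible, feed 196→25 °C: -4028.8 kJ/min
Outlet flows (mol/min): A 49.91, B 52.545, H₂O 52.545
Sensible, products 25→86.2 °C: 1567.3 kJ/min
Q = ΔH = -4410.9 kJ/min = -73.515 kW
Heat removed = 264650 kJ/h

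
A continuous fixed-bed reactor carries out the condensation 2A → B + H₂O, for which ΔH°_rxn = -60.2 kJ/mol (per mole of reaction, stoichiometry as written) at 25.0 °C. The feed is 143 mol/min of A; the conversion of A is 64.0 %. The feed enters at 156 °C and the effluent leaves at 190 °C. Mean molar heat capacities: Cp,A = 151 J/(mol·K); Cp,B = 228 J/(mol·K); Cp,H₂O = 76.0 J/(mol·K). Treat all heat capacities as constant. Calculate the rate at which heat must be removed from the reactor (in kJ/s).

Extent of reaction ξ = 0.640 × 143 / 2 = 45.76 mol/min
Reaction term: ξ·ΔH°_rxn = 45.76 × -60.2 = -2754.8 kJ/min
Sensible, feed 156→25 °C: -2828.7 kJ/min
Outlet flows (mol/min): A 51.48, B 45.76, H₂O 45.76
Sensible, products 25→190 °C: 3577.9 kJ/min
Q = ΔH = -2005.5 kJ/min = -33.425 kW
Heat removed = 33.425 kJ/s

Q_out = 33.4 kJ/s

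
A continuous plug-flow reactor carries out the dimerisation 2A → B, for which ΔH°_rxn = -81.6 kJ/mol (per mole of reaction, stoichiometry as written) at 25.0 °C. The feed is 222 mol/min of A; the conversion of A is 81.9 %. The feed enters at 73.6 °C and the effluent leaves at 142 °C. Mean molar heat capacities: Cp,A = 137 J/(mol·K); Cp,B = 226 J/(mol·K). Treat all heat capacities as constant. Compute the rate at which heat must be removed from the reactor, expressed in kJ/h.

Extent of reaction ξ = 0.819 × 222 / 2 = 90.909 mol/min
Reaction term: ξ·ΔH°_rxn = 90.909 × -81.6 = -7418.2 kJ/min
Sensible, feed 73.6→25 °C: -1478.1 kJ/min
Outlet flows (mol/min): A 40.182, B 90.909
Sensible, products 25→142 °C: 3047.9 kJ/min
Q = ΔH = -5848.4 kJ/min = -97.473 kW
Heat removed = 350900 kJ/h

Q_out = 351000 kJ/h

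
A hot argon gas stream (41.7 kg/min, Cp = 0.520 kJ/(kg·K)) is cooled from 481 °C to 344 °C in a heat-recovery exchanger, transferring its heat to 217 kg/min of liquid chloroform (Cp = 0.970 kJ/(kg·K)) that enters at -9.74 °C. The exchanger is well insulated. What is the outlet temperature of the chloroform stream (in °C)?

Heat released by hot stream: Q = 41.7 × 0.520 × (481 − 344) = 2970.7 kJ/min
Energy balance on cold side (adiabatic exchanger): Q = ṁ_c·Cp_c·(T_c,out − T_c,in)
T_c,out = -9.74 + 2970.7/(217 × 0.970) = 4.3733 °C

T_c,out = 4.37 °C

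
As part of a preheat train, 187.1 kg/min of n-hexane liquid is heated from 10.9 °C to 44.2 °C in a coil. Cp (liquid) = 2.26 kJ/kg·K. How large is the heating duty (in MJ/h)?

Q = 845 MJ/h

Q = ṁ·Cp·ΔT = 187.1 × 2.26 × (44.2 − 10.9) = 14081 kJ/min
Converting: 14081 / 60 s = 234.68 kW
Heating duty = 844.85 MJ/h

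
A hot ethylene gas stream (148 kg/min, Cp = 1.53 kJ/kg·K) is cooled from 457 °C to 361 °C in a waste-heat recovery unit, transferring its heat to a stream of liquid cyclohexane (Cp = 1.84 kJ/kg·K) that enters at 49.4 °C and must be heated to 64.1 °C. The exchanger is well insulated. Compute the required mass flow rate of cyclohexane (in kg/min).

ṁ_c = 804 kg/min

Heat released by hot stream: Q = 148 × 1.53 × (457 − 361) = 21738 kJ/min
Energy balance on cold side (adiabatic exchanger): Q = ṁ_c·Cp_c·(T_c,out − T_c,in)
ṁ_c = 21738 / [1.84 × (64.1 − 49.4)] = 803.69 kg/min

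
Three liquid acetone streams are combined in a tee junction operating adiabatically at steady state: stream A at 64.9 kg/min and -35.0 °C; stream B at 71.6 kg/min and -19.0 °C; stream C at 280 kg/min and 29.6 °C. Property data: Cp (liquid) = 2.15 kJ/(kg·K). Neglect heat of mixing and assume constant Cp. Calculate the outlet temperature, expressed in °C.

No heat crosses the boundary, so H_out = H_in.
Σ ṁᵢCp,ᵢTᵢ = 64.9×2.15×-35.0 + 71.6×2.15×-19.0 + 280×2.15×29.6 = 10011
Σ ṁᵢCp,ᵢ = 64.9×2.15 + 71.6×2.15 + 280×2.15 = 895.47
T_out = 10011 / 895.47 = 11.179 °C

T_out = 11.2 °C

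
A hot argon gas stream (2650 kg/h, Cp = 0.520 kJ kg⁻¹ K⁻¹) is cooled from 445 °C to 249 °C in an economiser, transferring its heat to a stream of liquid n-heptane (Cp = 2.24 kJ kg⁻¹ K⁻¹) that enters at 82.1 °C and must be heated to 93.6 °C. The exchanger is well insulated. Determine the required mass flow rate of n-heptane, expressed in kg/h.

ṁ_c = 10500 kg/h

Heat released by hot stream: Q = 2650 × 0.520 × (445 − 249) = 270090 kJ/h
Energy balance on cold side (adiabatic exchanger): Q = ṁ_c·Cp_c·(T_c,out − T_c,in)
ṁ_c = 270090 / [2.24 × (93.6 − 82.1)] = 10485 kg/h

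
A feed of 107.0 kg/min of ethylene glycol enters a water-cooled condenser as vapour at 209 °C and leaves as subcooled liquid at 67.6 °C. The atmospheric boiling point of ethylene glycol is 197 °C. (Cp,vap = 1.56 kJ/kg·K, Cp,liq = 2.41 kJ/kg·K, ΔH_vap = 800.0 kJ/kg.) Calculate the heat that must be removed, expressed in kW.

vapour 209→197 °C: -18.72 kJ/kg
condensation at 197 °C: -800 kJ/kg
liquid 197→67.6 °C: -311.85 kJ/kg
Δh = -18.72 + -800 + -311.85 = -1130.6 kJ/kg
Q = ṁ·Δh = 107.0 kg/min × -1130.6 kJ/kg = -120970 kJ/min
|Q| = 2016.2 kW

Q_c = 2020 kW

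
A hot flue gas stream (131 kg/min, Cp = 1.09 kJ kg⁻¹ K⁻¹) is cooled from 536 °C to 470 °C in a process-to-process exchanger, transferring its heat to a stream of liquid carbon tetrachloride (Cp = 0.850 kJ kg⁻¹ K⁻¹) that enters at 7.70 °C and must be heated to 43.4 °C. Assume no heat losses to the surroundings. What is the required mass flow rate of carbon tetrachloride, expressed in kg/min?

ṁ_c = 311 kg/min

Heat released by hot stream: Q = 131 × 1.09 × (536 − 470) = 9424.1 kJ/min
Energy balance on cold side (adiabatic exchanger): Q = ṁ_c·Cp_c·(T_c,out − T_c,in)
ṁ_c = 9424.1 / [0.850 × (43.4 − 7.70)] = 310.57 kg/min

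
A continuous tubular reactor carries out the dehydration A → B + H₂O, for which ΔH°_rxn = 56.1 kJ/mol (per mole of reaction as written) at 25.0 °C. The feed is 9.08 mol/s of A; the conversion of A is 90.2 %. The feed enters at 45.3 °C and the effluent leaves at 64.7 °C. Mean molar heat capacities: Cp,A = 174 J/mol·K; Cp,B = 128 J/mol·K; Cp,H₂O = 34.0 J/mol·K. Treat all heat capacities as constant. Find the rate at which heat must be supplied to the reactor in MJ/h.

Extent of reaction ξ = 0.902 × 9.08 = 8.1902 mol/s
Reaction term: ξ·ΔH°_rxn = 8.1902 × 56.1 = 459.47 kJ/s
Sensible, feed 45.3→25 °C: -32.072 kJ/s
Outlet flows (mol/s): A 0.88984, B 8.1902, H₂O 8.1902
Sensible, products 25→64.7 °C: 58.821 kJ/s
Q = ΔH = 486.22 kJ/s = 486.22 kW
Heat supplied = 1750.4 MJ/h

Q_in = 1750 MJ/h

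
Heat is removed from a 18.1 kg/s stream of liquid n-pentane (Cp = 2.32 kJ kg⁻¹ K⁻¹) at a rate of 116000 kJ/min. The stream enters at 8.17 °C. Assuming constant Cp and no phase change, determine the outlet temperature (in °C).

T_out = -37.9 °C

Q = 116000 kJ/min = 1933.3 kJ/s
ΔT = Q/(ṁ·Cp) = 1933.3/(18.1×2.32) = 46.041 K
T_out = 8.17 − 46.041 = -37.871 °C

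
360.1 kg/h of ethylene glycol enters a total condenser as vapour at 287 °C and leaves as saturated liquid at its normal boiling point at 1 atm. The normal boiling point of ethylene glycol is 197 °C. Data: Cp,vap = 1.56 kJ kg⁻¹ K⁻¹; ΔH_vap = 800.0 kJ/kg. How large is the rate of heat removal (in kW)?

vapour 287→197 °C: -140.4 kJ/kg
condensation at 197 °C: -800 kJ/kg
Δh = -140.4 + -800 = -940.4 kJ/kg
Q = ṁ·Δh = 360.1 kg/h × -940.4 kJ/kg = -338640 kJ/h
|Q| = 94.066 kW

Q_c = 94.1 kW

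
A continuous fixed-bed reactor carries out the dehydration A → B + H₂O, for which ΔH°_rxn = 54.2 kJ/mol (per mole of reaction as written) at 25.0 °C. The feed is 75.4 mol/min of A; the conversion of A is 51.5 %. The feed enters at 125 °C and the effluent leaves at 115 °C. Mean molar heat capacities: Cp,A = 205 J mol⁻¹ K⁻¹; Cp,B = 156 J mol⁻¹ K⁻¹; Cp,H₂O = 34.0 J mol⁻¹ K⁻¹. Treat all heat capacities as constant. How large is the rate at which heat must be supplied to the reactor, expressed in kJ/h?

Q_in = 114000 kJ/h

Extent of reaction ξ = 0.515 × 75.4 = 38.831 mol/min
Reaction term: ξ·ΔH°_rxn = 38.831 × 54.2 = 2104.6 kJ/min
Sensible, feed 125→25 °C: -1545.7 kJ/min
Outlet flows (mol/min): A 36.569, B 38.831, H₂O 38.831
Sensible, products 25→115 °C: 1338.7 kJ/min
Q = ΔH = 1897.6 kJ/min = 31.627 kW
Heat supplied = 113860 kJ/h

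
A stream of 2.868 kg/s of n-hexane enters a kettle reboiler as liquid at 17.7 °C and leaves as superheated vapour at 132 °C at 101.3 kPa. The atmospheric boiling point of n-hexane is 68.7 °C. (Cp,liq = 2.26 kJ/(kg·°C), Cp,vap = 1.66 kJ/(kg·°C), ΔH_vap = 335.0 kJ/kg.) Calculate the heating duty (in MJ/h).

liquid 17.7→68.7 °C: 115.26 kJ/kg
vaporisation at 68.7 °C: 335 kJ/kg
vapour 68.7→132 °C: 105.08 kJ/kg
Δh = 115.26 + 335 + 105.08 = 555.34 kJ/kg
Q = ṁ·Δh = 2.868 kg/s × 555.34 kJ/kg = 1592.7 kJ/s
|Q| = 1592.7 kW = 5733.8 MJ/h

Q = 5730 MJ/h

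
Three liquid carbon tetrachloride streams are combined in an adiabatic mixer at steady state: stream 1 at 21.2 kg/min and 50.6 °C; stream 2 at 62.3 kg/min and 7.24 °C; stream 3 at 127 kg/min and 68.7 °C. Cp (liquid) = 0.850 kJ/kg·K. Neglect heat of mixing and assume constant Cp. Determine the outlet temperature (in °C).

T_out = 48.7 °C

No heat crosses the boundary, so H_out = H_in.
Σ ṁᵢCp,ᵢTᵢ = 21.2×0.850×50.6 + 62.3×0.850×7.24 + 127×0.850×68.7 = 8711.4
Σ ṁᵢCp,ᵢ = 21.2×0.850 + 62.3×0.850 + 127×0.850 = 178.93
T_out = 8711.4 / 178.93 = 48.687 °C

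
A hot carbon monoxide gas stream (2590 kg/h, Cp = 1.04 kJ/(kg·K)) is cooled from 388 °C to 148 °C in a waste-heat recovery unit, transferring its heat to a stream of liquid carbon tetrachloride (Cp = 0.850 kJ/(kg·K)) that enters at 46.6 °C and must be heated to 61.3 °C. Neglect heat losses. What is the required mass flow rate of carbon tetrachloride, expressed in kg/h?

ṁ_c = 51700 kg/h

Heat released by hot stream: Q = 2590 × 1.04 × (388 − 148) = 646460 kJ/h
Energy balance on cold side (adiabatic exchanger): Q = ṁ_c·Cp_c·(T_c,out − T_c,in)
ṁ_c = 646460 / [0.850 × (61.3 − 46.6)] = 51738 kg/h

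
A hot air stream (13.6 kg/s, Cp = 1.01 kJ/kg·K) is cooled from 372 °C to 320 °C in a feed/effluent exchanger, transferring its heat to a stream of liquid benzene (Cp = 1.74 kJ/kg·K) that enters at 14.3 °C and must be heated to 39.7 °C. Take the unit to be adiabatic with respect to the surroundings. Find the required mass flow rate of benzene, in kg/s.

Heat released by hot stream: Q = 13.6 × 1.01 × (372 − 320) = 714.27 kJ/s
Energy balance on cold side (adiabatic exchanger): Q = ṁ_c·Cp_c·(T_c,out − T_c,in)
ṁ_c = 714.27 / [1.74 × (39.7 − 14.3)] = 16.161 kg/s

ṁ_c = 16.2 kg/s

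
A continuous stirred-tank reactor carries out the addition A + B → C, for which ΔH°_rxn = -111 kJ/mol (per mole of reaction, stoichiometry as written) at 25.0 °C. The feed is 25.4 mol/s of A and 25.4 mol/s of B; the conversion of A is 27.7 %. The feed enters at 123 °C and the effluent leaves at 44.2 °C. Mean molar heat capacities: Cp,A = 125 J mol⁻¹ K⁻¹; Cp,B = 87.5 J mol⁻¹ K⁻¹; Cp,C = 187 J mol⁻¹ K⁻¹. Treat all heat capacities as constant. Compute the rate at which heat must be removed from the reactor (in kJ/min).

Q_out = 72600 kJ/min

Extent of reaction ξ = 0.277 × 25.4 = 7.0358 mol/s
Reaction term: ξ·ΔH°_rxn = 7.0358 × -111 = -780.97 kJ/s
Sensible, feed 123→25 °C: -528.96 kJ/s
Outlet flows (mol/s): A 18.364, B 18.364, C 7.0358
Sensible, products 25→44.2 °C: 100.19 kJ/s
Q = ΔH = -1209.7 kJ/s = -1209.7 kW
Heat removed = 72584 kJ/min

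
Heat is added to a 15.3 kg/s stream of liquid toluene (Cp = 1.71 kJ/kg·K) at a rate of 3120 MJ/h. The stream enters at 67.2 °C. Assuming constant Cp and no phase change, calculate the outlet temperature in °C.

T_out = 100 °C

Q = 3120 MJ/h = 866.67 kJ/s
ΔT = Q/(ṁ·Cp) = 866.67/(15.3×1.71) = 33.126 K
T_out = 67.2 + 33.126 = 100.33 °C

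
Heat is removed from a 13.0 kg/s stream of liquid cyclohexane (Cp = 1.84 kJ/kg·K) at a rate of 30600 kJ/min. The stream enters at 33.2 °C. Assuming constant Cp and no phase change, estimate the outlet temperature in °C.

T_out = 11.9 °C

Q = 30600 kJ/min = 510 kJ/s
ΔT = Q/(ṁ·Cp) = 510/(13.0×1.84) = 21.321 K
T_out = 33.2 − 21.321 = 11.879 °C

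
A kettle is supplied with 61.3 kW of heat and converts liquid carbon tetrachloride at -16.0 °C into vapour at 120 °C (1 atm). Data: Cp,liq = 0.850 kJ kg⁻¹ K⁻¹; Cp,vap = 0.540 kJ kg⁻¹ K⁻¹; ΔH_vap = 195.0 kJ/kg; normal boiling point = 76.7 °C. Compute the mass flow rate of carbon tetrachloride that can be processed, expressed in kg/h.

ṁ = 743 kg/h

Δh = 0.850×(76.7−-16.0) + 195.0 + 0.540×(120−76.7) = 297.18 kJ/kg
Q = 61.3 kW = 61.3 kJ/s = 220680 kJ/h
ṁ = Q/Δh = 220680 / 297.18 = 742.59 kg/h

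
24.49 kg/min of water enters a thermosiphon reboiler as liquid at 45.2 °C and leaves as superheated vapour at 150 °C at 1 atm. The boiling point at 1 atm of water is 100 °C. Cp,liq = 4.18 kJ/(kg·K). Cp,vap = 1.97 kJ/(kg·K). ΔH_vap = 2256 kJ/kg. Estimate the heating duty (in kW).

liquid 45.2→100 °C: 229.06 kJ/kg
vaporisation at 100 °C: 2256 kJ/kg
vapour 100→150 °C: 98.5 kJ/kg
Δh = 229.06 + 2256 + 98.5 = 2583.6 kJ/kg
Q = ṁ·Δh = 24.49 kg/min × 2583.6 kJ/kg = 63271 kJ/min
|Q| = 1054.5 kW

Q = 1050 kW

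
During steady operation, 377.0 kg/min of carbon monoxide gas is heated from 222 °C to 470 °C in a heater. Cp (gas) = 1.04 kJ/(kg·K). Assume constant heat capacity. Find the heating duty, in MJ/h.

Q = ṁ·Cp·ΔT = 377.0 × 1.04 × (470 − 222) = 97236 kJ/min
Converting: 97236 / 60 s = 1620.6 kW
Heating duty = 5834.2 MJ/h

Q = 5830 MJ/h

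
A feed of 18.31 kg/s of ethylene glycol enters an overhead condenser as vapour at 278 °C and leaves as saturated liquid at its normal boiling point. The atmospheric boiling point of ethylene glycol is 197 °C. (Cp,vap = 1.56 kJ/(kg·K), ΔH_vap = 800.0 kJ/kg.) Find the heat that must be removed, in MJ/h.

Q_c = 61100 MJ/h

vapour 278→197 °C: -126.36 kJ/kg
condensation at 197 °C: -800 kJ/kg
Δh = -126.36 + -800 = -926.36 kJ/kg
Q = ṁ·Δh = 18.31 kg/s × -926.36 kJ/kg = -16962 kJ/s
|Q| = 16962 kW = 61062 MJ/h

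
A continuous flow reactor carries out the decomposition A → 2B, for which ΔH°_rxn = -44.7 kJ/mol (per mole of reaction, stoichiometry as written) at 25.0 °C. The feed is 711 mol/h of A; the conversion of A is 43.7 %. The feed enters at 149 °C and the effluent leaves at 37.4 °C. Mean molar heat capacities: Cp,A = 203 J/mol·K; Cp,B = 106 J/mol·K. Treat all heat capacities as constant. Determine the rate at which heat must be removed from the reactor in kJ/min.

Q_out = 499 kJ/min

Extent of reaction ξ = 0.437 × 711 = 310.71 mol/h
Reaction term: ξ·ΔH°_rxn = 310.71 × -44.7 = -13889 kJ/h
Sensible, feed 149→25 °C: -17897 kJ/h
Outlet flows (mol/h): A 400.29, B 621.41
Sensible, products 25→37.4 °C: 1824.4 kJ/h
Q = ΔH = -29961 kJ/h = -8.3226 kW
Heat removed = 499.36 kJ/min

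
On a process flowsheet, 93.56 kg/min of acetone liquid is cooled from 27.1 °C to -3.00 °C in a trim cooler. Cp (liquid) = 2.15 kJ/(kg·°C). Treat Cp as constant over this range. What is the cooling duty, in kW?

Q_c = 101 kW

Q = ṁ·Cp·ΔT = 93.56 × 2.15 × (-3.00 − 27.1) = -6054.7 kJ/min
Converting: 6054.7 / 60 s = 100.91 kW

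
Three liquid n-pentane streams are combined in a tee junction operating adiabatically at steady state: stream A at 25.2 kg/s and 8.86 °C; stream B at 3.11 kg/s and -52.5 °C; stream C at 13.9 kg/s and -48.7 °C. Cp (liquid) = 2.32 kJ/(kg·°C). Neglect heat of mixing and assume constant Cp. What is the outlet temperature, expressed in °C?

No heat crosses the boundary, so H_out = H_in.
Σ ṁᵢCp,ᵢTᵢ = 25.2×2.32×8.86 + 3.11×2.32×-52.5 + 13.9×2.32×-48.7 = -1431.3
Σ ṁᵢCp,ᵢ = 25.2×2.32 + 3.11×2.32 + 13.9×2.32 = 97.927
T_out = -1431.3 / 97.927 = -14.616 °C

T_out = -14.6 °C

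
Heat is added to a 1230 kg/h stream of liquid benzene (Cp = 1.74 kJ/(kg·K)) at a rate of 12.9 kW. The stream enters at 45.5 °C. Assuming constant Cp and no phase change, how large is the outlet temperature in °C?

T_out = 67.2 °C

Q = 12.9 kW = 46440 kJ/h
ΔT = Q/(ṁ·Cp) = 46440/(1230×1.74) = 21.699 K
T_out = 45.5 + 21.699 = 67.199 °C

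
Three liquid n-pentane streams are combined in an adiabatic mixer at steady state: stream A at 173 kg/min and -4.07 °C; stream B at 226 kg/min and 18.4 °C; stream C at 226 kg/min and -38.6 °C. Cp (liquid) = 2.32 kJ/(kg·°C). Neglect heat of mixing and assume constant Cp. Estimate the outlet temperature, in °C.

No heat crosses the boundary, so H_out = H_in.
Σ ṁᵢCp,ᵢTᵢ = 173×2.32×-4.07 + 226×2.32×18.4 + 226×2.32×-38.6 = -12225
Σ ṁᵢCp,ᵢ = 173×2.32 + 226×2.32 + 226×2.32 = 1450
T_out = -12225 / 1450 = -8.4309 °C

T_out = -8.43 °C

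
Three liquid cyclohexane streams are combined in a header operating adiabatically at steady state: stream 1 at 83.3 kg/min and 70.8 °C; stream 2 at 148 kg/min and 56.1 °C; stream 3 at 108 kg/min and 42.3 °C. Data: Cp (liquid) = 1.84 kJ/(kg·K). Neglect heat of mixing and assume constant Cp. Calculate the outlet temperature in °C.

Energy balance with Q = 0: Σ ṁᵢCp,ᵢ(T_out − Tᵢ) = 0
Σ ṁᵢCp,ᵢTᵢ = 83.3×1.84×70.8 + 148×1.84×56.1 + 108×1.84×42.3 = 34535
Σ ṁᵢCp,ᵢ = 83.3×1.84 + 148×1.84 + 108×1.84 = 624.31
T_out = 34535 / 624.31 = 55.316 °C

T_out = 55.3 °C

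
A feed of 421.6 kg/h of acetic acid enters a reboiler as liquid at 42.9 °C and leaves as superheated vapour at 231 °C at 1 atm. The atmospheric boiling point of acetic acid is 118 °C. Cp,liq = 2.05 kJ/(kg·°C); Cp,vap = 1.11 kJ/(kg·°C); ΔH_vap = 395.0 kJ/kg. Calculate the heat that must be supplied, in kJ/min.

liquid 42.9→118 °C: 153.95 kJ/kg
vaporisation at 118 °C: 395 kJ/kg
vapour 118→231 °C: 125.43 kJ/kg
Δh = 153.95 + 395 + 125.43 = 674.38 kJ/kg
Q = ṁ·Δh = 421.6 kg/h × 674.38 kJ/kg = 284320 kJ/h
|Q| = 78.978 kW = 4738.7 kJ/min

Q = 4740 kJ/min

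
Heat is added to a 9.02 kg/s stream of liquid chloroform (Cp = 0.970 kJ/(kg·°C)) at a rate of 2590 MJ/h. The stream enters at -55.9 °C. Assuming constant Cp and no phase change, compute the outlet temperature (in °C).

T_out = 26.3 °C

Q = 2590 MJ/h = 719.44 kJ/s
ΔT = Q/(ṁ·Cp) = 719.44/(9.02×0.970) = 82.228 K
T_out = -55.9 + 82.228 = 26.328 °C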